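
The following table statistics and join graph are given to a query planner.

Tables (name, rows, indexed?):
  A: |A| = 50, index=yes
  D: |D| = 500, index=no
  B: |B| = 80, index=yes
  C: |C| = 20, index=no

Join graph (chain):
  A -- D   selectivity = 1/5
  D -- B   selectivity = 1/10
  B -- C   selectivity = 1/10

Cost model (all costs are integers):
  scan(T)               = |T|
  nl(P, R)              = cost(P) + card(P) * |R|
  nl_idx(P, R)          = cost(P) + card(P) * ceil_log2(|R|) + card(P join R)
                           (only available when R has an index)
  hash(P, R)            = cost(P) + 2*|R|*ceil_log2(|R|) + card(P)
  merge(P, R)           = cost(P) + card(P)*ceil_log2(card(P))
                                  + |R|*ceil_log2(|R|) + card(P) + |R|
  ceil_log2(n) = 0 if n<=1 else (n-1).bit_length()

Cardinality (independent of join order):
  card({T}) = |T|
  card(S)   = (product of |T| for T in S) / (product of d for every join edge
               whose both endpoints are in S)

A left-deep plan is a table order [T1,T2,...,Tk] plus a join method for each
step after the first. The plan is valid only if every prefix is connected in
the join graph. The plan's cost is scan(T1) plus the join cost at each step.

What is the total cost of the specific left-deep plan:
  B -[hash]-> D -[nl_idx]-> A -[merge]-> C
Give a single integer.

753280

step 1: scan B: cost=80, card=80
step 2: join D via hash
    card(P join D) = 80*500/(10) = 4000
    cost = 80 + 2*500*9 + 80 = 9160
step 3: join A via nl_idx
    card(P join A) = 4000*50/(5) = 40000
    cost = 9160 + 4000*6 + 40000 = 73160
step 4: join C via merge
    card(P join C) = 40000*20/(10) = 80000
    cost = 73160 + 40000*16 + 20*5 + 40000 + 20 = 753280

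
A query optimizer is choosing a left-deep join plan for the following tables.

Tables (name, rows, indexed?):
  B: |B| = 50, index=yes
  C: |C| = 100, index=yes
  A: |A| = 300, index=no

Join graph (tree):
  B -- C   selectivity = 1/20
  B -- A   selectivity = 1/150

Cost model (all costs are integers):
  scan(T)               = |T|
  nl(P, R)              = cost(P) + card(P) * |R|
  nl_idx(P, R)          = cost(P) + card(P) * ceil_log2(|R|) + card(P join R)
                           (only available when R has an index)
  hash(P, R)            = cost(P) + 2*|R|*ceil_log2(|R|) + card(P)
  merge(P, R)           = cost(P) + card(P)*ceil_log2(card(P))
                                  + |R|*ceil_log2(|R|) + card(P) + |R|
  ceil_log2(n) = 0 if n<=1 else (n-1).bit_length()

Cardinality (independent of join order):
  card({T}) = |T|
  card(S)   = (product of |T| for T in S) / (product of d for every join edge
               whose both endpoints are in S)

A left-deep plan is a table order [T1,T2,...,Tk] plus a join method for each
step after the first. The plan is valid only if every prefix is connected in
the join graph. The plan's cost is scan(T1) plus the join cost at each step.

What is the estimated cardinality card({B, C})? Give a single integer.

250

Tables in S: B(50), C(100)
Edges inside S: B-C(d=20)
numerator = 50 * 100 = 5000
denominator = 20 = 20
card(S) = 5000 / 20 = 250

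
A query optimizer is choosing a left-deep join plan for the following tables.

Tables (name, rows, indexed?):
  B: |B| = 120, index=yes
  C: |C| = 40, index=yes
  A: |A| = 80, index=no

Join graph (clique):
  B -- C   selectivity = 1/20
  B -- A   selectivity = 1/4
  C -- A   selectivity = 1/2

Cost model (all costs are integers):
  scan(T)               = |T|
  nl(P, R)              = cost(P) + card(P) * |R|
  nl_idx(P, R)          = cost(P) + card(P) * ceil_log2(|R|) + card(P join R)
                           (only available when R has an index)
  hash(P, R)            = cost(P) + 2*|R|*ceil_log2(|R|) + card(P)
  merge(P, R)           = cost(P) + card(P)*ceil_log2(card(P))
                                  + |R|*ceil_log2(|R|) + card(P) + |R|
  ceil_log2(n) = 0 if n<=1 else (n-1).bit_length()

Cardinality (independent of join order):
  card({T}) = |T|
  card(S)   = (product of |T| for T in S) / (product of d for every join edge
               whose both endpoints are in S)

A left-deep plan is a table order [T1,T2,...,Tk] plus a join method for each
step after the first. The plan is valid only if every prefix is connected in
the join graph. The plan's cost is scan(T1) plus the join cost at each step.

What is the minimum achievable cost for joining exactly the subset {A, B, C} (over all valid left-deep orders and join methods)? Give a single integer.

1920

Selinger DP over subsets of {A,B,C}:
  {B}: scan cost=120, card=120
  {C}: scan cost=40, card=40
  {A}: scan cost=80, card=80
  {BC}: card=240; try (B,nl_idx)→560, (C,hash)→720, (C,nl_idx)→1080, (B,merge)→1280, (C,merge)→1360, (B,hash)→1760 …(+2); best=560 via (B,nl_idx)
  {AB}: card=2400; try (A,hash)→1360, (B,merge)→1680, (A,merge)→1720, (B,hash)→1840, (B,nl_idx)→3040, (B,nl)→9680 …(+1); best=1360 via (A,hash)
  {AC}: card=1600; try (C,hash)→640, (A,merge)→960, (C,merge)→1000, (A,hash)→1200, (C,nl_idx)→2160, (A,nl)→3240 …(+1); best=640 via (C,hash)
  {ABC}: card=2400; try (A,hash)→1920, (A,merge)→3360, (B,hash)→3920, (C,hash)→4240, (B,nl_idx)→14240, (C,nl_idx)→18160 …(+5); best=1920 via (A,hash)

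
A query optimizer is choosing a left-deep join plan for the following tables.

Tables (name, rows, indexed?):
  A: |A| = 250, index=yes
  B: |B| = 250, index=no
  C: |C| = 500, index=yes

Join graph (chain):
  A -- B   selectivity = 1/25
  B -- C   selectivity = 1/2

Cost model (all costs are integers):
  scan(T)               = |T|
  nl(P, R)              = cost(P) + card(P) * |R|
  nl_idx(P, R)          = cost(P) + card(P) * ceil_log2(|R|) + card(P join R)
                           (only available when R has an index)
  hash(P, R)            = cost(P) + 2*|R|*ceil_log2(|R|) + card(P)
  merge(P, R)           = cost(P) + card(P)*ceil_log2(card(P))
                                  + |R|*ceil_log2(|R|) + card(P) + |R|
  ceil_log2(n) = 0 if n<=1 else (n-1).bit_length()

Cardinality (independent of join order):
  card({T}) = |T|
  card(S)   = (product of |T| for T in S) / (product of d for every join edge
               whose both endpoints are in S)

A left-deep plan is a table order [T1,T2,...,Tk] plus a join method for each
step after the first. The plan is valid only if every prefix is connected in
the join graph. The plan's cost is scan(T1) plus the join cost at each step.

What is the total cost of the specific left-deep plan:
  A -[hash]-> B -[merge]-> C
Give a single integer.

step 1: scan A: cost=250, card=250
step 2: join B via hash
    card(P join B) = 250*250/(25) = 2500
    cost = 250 + 2*250*8 + 250 = 4500
step 3: join C via merge
    card(P join C) = 2500*500/(2) = 625000
    cost = 4500 + 2500*12 + 500*9 + 2500 + 500 = 42000

42000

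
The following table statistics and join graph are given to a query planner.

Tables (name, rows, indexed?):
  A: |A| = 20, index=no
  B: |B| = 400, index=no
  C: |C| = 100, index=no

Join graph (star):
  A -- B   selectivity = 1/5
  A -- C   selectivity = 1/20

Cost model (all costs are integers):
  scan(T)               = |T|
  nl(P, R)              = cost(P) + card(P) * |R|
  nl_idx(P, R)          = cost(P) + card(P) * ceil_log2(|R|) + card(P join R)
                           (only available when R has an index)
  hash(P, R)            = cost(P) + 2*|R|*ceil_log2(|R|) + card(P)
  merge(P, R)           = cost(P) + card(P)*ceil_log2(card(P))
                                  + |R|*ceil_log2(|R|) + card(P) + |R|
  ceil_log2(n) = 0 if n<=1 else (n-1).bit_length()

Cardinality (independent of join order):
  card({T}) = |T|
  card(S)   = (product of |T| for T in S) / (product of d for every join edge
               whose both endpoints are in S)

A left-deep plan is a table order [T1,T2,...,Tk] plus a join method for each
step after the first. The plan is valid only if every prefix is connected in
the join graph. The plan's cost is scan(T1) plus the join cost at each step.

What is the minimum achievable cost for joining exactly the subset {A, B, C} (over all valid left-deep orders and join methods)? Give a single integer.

4000

Selinger DP over subsets of {A,B,C}:
  {A}: scan cost=20, card=20
  {B}: scan cost=400, card=400
  {C}: scan cost=100, card=100
  {AB}: card=1600; try (A,hash)→1000, (B,merge)→4140, (A,merge)→4520, (B,hash)→7240, (B,nl)→8020, (A,nl)→8400; best=1000 via (A,hash)
  {AC}: card=100; try (A,hash)→400, (C,merge)→940, (A,merge)→1020, (C,hash)→1440, (C,nl)→2020, (A,nl)→2100; best=400 via (A,hash)
  {ABC}: card=8000; try (C,hash)→4000, (B,merge)→5200, (B,hash)→7700, (C,merge)→21000, (B,nl)→40400, (C,nl)→161000; best=4000 via (C,hash)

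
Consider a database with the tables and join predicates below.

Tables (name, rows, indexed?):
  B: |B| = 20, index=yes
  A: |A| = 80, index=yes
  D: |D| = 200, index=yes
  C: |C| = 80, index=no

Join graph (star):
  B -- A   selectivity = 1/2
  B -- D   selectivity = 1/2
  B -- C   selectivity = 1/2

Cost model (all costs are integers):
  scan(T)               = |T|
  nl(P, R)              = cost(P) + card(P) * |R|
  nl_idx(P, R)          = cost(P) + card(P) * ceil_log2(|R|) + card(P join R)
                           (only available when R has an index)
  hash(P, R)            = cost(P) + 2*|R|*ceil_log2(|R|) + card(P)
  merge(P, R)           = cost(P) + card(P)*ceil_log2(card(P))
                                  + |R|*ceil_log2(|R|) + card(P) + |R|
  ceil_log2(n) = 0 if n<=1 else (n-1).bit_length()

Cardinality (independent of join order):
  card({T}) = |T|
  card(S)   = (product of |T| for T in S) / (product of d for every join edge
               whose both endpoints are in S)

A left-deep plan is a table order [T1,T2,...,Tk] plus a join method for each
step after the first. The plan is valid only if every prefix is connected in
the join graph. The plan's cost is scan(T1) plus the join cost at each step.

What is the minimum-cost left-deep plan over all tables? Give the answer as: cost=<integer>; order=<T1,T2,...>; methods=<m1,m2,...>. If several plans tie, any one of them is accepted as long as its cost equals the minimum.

cost=37480; order=A,B,C,D; methods=hash,hash,hash

Selinger DP (subsets sized 1..n):
  {B}: scan cost=20, card=20
  {A}: scan cost=80, card=80
  {D}: scan cost=200, card=200
  {C}: scan cost=80, card=80
  {AB}: card=800; try (B,hash)→360, (A,merge)→780, (B,merge)→840, (A,nl_idx)→960, (A,hash)→1160, (B,nl_idx)→1280 …(+2); best=360 via (B,hash)
  {BD}: card=2000; try (B,hash)→600, (D,merge)→1940, (B,merge)→2120, (D,nl_idx)→2180, (B,nl_idx)→3200, (D,hash)→3240 …(+2); best=600 via (B,hash)
  {BC}: card=800; try (B,hash)→360, (C,merge)→780, (B,merge)→840, (C,hash)→1160, (B,nl_idx)→1280, (C,nl)→1620 …(+1); best=360 via (B,hash)
  {ABD}: card=80000; try (A,hash)→3720, (D,hash)→4360, (D,merge)→10960, (A,merge)→25240, (D,nl_idx)→86760, (A,nl_idx)→94600 …(+2); best=3720 via (A,hash)
  {ABC}: card=32000; try (C,hash)→2280, (A,hash)→2280, (C,merge)→9800, (A,merge)→9800, (A,nl_idx)→37960, (C,nl)→64360 …(+1); best=2280 via (C,hash)
  {BCD}: card=80000; try (C,hash)→3720, (D,hash)→4360, (D,merge)→10960, (C,merge)→25240, (D,nl_idx)→86760, (D,nl)→160360 …(+1); best=3720 via (C,hash)
  {ABCD}: card=3200000; try (D,hash)→37480, (C,hash)→84840, (A,hash)→84840, (D,merge)→516080, (C,merge)→1444360, (A,merge)→1444360 …(+5); best=37480 via (D,hash)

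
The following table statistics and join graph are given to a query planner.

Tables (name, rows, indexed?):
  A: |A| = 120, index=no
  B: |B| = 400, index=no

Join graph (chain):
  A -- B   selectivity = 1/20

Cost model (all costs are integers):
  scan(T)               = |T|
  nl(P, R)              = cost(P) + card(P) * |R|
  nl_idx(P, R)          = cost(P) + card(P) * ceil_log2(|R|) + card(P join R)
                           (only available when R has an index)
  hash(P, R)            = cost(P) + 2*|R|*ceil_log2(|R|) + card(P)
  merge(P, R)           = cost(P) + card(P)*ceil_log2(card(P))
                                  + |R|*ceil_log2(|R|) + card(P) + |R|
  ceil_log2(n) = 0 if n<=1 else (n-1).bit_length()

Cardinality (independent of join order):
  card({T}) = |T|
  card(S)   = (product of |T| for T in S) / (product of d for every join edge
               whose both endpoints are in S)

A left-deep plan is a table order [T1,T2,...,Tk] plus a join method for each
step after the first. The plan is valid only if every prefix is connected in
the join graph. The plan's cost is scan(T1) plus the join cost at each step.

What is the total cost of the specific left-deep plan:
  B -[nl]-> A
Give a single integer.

48400

step 1: scan B: cost=400, card=400
step 2: join A via nl
    card(P join A) = 400*120/(20) = 2400
    cost = 400 + 400*120 = 48400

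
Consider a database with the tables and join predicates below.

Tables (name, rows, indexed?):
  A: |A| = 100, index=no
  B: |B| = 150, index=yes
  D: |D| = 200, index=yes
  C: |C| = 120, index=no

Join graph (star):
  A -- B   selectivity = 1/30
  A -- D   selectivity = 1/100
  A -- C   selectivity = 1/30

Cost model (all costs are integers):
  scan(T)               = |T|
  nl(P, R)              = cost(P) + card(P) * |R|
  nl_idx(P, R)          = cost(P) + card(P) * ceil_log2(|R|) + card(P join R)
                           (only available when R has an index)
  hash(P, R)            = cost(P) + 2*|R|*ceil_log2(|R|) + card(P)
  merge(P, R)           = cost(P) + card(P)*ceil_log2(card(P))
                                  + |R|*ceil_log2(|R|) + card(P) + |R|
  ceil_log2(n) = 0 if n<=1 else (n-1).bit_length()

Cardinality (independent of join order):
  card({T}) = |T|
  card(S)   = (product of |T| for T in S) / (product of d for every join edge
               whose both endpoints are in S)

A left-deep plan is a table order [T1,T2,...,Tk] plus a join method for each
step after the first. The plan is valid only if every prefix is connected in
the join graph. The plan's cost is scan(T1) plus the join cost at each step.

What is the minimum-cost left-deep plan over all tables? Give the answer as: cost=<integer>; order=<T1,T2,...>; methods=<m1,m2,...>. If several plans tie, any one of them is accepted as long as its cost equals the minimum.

cost=6180; order=A,D,C,B; methods=nl_idx,hash,hash

Selinger DP (subsets sized 1..n):
  {A}: scan cost=100, card=100
  {B}: scan cost=150, card=150
  {D}: scan cost=200, card=200
  {C}: scan cost=120, card=120
  {AB}: card=500; try (B,nl_idx)→1400, (A,hash)→1700, (B,merge)→2250, (A,merge)→2300, (B,hash)→2600, (B,nl)→15100 …(+1); best=1400 via (B,nl_idx)
  {AD}: card=200; try (D,nl_idx)→1100, (A,hash)→1800, (D,merge)→2700, (A,merge)→2800, (D,hash)→3400, (D,nl)→20100 …(+1); best=1100 via (D,nl_idx)
  {AC}: card=400; try (A,hash)→1640, (C,merge)→1860, (C,hash)→1880, (A,merge)→1880, (C,nl)→12100, (A,nl)→12120; best=1640 via (A,hash)
  {ABD}: card=1000; try (B,hash)→3700, (B,nl_idx)→3700, (B,merge)→4250, (D,hash)→5100, (D,nl_idx)→6400, (D,merge)→8200 …(+2); best=3700 via (B,hash)
  {ABC}: card=2000; try (C,hash)→3580, (B,hash)→4440, (B,nl_idx)→6840, (B,merge)→6990, (C,merge)→7360, (C,nl)→61400 …(+1); best=3580 via (C,hash)
  {ACD}: card=800; try (C,hash)→2980, (C,merge)→3860, (D,hash)→5240, (D,nl_idx)→5640, (D,merge)→7440, (C,nl)→25100 …(+1); best=2980 via (C,hash)
  {ABCD}: card=4000; try (B,hash)→6180, (C,hash)→6380, (D,hash)→8780, (B,merge)→13130, (B,nl_idx)→13380, (C,merge)→15660 …(+5); best=6180 via (B,hash)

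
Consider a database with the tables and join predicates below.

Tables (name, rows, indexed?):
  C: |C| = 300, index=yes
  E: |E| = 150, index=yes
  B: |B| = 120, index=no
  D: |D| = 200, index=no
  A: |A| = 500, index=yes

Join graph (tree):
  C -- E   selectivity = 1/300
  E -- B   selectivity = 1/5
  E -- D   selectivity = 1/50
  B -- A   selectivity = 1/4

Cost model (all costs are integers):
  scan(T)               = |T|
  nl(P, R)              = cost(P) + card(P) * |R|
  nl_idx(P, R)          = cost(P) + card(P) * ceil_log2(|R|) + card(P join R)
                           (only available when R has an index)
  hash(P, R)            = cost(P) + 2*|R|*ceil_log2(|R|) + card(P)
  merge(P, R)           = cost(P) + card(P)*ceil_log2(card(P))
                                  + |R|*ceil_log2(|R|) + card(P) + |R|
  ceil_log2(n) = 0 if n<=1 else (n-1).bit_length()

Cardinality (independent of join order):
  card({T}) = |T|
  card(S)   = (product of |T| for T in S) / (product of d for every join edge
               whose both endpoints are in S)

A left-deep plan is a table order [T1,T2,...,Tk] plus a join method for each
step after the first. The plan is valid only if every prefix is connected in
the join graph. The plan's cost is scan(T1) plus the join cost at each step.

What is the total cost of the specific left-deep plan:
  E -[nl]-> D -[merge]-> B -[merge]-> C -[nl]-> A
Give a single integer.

7456710

step 1: scan E: cost=150, card=150
step 2: join D via nl
    card(P join D) = 150*200/(50) = 600
    cost = 150 + 150*200 = 30150
step 3: join B via merge
    card(P join B) = 600*120/(5) = 14400
    cost = 30150 + 600*10 + 120*7 + 600 + 120 = 37710
step 4: join C via merge
    card(P join C) = 14400*300/(300) = 14400
    cost = 37710 + 14400*14 + 300*9 + 14400 + 300 = 256710
step 5: join A via nl
    card(P join A) = 14400*500/(4) = 1800000
    cost = 256710 + 14400*500 = 7456710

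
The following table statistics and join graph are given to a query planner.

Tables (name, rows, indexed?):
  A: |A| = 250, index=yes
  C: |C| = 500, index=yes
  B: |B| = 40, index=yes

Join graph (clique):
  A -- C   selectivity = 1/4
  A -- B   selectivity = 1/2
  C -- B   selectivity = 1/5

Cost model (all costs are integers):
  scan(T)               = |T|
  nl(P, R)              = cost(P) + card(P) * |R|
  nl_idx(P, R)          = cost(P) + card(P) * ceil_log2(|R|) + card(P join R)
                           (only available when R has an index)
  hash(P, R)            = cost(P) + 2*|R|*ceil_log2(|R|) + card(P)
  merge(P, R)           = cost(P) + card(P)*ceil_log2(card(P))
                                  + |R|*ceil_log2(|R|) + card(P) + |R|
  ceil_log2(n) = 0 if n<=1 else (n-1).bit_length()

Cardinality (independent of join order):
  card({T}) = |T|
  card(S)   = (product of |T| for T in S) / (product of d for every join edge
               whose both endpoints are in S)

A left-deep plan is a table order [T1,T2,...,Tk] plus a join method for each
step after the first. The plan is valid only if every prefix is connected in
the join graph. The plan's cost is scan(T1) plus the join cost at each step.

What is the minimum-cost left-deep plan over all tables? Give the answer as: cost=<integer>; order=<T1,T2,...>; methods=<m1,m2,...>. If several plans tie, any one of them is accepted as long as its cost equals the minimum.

Selinger DP (subsets sized 1..n):
  {A}: scan cost=250, card=250
  {C}: scan cost=500, card=500
  {B}: scan cost=40, card=40
  {AC}: card=31250; try (A,hash)→5000, (C,merge)→7500, (A,merge)→7750, (C,hash)→9500, (C,nl_idx)→33750, (A,nl_idx)→35750 …(+2); best=5000 via (A,hash)
  {AB}: card=5000; try (B,hash)→980, (A,merge)→2570, (B,merge)→2780, (A,hash)→4080, (A,nl_idx)→5360, (B,nl_idx)→6750 …(+2); best=980 via (B,hash)
  {BC}: card=4000; try (B,hash)→1480, (C,nl_idx)→4400, (C,merge)→5320, (B,merge)→5780, (B,nl_idx)→7500, (C,hash)→9080 …(+2); best=1480 via (B,hash)
  {ABC}: card=125000; try (A,hash)→9480, (C,hash)→14980, (B,hash)→36730, (A,merge)→55730, (C,merge)→75980, (A,nl_idx)→158480 …(+6); best=9480 via (A,hash)

cost=9480; order=C,B,A; methods=hash,hash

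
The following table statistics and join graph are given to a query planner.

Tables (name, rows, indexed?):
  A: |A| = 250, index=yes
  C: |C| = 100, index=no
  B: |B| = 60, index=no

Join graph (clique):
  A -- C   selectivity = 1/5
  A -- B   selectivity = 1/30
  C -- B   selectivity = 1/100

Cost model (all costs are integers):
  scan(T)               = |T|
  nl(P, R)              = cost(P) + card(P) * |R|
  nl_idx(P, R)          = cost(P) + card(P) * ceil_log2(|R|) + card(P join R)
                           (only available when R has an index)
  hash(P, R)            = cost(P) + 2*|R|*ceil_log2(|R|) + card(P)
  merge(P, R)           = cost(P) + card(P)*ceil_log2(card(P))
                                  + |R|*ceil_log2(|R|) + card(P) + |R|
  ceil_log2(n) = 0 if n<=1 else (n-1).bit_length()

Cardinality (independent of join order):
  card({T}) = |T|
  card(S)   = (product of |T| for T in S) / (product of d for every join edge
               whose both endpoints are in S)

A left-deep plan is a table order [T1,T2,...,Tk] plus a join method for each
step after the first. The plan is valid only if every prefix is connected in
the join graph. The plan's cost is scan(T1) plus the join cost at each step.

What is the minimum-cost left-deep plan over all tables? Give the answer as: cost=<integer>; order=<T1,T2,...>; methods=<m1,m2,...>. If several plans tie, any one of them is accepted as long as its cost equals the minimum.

Selinger DP (subsets sized 1..n):
  {A}: scan cost=250, card=250
  {C}: scan cost=100, card=100
  {B}: scan cost=60, card=60
  {AC}: card=5000; try (C,hash)→1900, (A,merge)→3150, (C,merge)→3300, (A,hash)→4200, (A,nl_idx)→5900, (A,nl)→25100 …(+1); best=1900 via (C,hash)
  {AB}: card=500; try (A,nl_idx)→1040, (B,hash)→1220, (A,merge)→2730, (B,merge)→2920, (A,hash)→4120, (A,nl)→15060 …(+1); best=1040 via (A,nl_idx)
  {BC}: card=60; try (B,hash)→920, (C,merge)→1280, (B,merge)→1320, (C,hash)→1520, (C,nl)→6060, (B,nl)→6100; best=920 via (B,hash)
  {ABC}: card=100; try (A,nl_idx)→1500, (C,hash)→2940, (A,merge)→3590, (A,hash)→4980, (C,merge)→6840, (B,hash)→7620 …(+4); best=1500 via (A,nl_idx)

cost=1500; order=C,B,A; methods=hash,nl_idx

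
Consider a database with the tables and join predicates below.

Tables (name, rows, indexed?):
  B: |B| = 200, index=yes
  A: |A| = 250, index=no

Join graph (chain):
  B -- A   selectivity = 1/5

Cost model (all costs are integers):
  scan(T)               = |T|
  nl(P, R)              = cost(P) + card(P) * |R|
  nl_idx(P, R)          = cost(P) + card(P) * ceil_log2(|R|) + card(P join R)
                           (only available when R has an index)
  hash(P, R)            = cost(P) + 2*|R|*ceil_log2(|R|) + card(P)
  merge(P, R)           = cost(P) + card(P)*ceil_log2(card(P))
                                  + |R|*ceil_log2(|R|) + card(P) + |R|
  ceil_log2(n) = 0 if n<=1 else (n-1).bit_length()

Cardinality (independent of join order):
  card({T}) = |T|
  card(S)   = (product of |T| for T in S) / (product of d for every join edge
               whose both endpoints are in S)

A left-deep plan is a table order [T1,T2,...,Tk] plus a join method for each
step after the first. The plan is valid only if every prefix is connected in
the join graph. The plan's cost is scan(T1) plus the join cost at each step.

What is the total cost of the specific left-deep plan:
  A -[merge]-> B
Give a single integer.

step 1: scan A: cost=250, card=250
step 2: join B via merge
    card(P join B) = 250*200/(5) = 10000
    cost = 250 + 250*8 + 200*8 + 250 + 200 = 4300

4300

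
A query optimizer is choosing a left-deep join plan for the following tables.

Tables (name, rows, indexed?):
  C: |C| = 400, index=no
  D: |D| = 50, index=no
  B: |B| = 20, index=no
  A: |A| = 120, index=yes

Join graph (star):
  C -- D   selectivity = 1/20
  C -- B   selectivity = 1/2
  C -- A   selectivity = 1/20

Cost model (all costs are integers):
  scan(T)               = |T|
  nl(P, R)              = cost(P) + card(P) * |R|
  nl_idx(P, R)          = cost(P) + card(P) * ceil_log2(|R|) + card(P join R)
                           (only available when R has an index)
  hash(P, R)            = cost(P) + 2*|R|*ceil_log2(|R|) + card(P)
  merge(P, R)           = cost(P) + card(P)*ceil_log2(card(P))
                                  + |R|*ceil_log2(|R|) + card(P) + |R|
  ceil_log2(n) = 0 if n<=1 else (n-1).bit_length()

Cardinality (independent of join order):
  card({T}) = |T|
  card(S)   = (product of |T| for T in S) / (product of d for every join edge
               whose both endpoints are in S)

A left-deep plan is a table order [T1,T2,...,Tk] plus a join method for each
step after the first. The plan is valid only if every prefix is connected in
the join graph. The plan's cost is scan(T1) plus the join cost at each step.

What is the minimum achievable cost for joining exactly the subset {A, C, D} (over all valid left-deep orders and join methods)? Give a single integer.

4080

Selinger DP over subsets of {A,C,D}:
  {C}: scan cost=400, card=400
  {D}: scan cost=50, card=50
  {A}: scan cost=120, card=120
  {CD}: card=1000; try (D,hash)→1400, (C,merge)→4400, (D,merge)→4750, (C,hash)→7300, (C,nl)→20050, (D,nl)→20400; best=1400 via (D,hash)
  {AC}: card=2400; try (A,hash)→2480, (C,merge)→5080, (A,merge)→5360, (A,nl_idx)→5600, (C,hash)→7440, (C,nl)→48120 …(+1); best=2480 via (A,hash)
  {ACD}: card=6000; try (A,hash)→4080, (D,hash)→5480, (A,merge)→13360, (A,nl_idx)→14400, (D,merge)→34030, (A,nl)→121400 …(+1); best=4080 via (A,hash)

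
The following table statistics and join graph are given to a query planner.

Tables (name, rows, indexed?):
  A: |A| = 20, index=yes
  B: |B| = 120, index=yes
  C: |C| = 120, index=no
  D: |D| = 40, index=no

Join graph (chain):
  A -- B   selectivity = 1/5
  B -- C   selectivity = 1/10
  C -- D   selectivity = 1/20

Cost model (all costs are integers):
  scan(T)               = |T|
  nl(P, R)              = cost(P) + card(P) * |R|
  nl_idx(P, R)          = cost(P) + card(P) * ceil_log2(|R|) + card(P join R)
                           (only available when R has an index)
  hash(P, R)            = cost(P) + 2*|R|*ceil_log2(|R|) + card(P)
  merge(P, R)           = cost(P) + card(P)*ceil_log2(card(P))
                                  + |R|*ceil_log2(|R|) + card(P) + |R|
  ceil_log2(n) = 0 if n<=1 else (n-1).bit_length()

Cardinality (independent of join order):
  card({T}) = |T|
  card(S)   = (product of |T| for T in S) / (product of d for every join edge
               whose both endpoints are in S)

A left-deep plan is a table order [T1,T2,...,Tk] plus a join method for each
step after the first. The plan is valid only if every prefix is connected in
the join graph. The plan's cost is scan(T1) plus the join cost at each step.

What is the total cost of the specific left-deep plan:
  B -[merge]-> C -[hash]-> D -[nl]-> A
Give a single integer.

step 1: scan B: cost=120, card=120
step 2: join C via merge
    card(P join C) = 120*120/(10) = 1440
    cost = 120 + 120*7 + 120*7 + 120 + 120 = 2040
step 3: join D via hash
    card(P join D) = 1440*40/(20) = 2880
    cost = 2040 + 2*40*6 + 1440 = 3960
step 4: join A via nl
    card(P join A) = 2880*20/(5) = 11520
    cost = 3960 + 2880*20 = 61560

61560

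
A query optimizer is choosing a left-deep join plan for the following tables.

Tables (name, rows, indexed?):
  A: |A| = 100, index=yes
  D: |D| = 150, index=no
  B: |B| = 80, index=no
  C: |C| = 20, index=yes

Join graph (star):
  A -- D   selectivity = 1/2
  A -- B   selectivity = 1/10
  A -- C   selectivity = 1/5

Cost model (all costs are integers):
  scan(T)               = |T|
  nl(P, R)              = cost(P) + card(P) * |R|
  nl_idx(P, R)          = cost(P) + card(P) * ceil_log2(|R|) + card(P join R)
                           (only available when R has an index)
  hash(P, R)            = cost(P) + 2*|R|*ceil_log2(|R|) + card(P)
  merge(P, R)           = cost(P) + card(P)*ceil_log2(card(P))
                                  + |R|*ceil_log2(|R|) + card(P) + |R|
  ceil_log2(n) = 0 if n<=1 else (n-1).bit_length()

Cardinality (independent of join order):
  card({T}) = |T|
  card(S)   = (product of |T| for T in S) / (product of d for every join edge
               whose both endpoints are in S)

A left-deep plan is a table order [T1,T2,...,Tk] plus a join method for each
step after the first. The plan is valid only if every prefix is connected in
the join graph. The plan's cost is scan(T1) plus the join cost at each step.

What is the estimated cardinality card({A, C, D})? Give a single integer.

Tables in S: A(100), C(20), D(150)
Edges inside S: A-D(d=2), A-C(d=5)
numerator = 100 * 20 * 150 = 300000
denominator = 2 * 5 = 10
card(S) = 300000 / 10 = 30000

30000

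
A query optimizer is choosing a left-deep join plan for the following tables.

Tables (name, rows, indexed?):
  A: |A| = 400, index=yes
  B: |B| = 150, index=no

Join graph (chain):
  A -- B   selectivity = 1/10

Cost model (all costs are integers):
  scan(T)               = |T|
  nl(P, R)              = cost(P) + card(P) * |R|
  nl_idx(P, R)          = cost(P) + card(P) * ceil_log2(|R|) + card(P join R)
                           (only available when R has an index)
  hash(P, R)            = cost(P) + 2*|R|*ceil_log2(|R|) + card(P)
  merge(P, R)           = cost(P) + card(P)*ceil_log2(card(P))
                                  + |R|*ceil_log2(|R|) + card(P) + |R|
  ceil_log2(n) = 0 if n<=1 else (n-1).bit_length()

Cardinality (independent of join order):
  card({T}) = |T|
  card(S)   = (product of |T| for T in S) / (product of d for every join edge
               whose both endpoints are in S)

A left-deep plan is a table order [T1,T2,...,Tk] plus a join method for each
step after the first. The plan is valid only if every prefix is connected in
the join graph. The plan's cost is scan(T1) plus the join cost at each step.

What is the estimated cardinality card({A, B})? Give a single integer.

Tables in S: A(400), B(150)
Edges inside S: A-B(d=10)
numerator = 400 * 150 = 60000
denominator = 10 = 10
card(S) = 60000 / 10 = 6000

6000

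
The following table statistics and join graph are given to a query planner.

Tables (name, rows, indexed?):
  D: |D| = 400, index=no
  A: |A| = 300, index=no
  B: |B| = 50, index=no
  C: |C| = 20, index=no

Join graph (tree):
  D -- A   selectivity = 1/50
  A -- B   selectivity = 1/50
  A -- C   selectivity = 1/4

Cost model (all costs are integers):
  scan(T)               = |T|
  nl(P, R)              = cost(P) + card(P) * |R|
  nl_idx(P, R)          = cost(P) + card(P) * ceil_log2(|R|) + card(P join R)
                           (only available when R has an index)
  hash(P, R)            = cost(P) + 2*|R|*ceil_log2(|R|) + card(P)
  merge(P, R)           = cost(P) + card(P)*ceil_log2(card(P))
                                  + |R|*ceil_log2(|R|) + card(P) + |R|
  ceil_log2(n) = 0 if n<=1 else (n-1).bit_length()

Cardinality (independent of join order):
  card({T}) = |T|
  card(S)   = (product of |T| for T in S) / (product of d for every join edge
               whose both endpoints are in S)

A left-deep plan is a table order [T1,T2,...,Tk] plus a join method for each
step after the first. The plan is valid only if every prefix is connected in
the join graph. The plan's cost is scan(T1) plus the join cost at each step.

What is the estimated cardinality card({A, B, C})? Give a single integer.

1500

Tables in S: A(300), B(50), C(20)
Edges inside S: A-B(d=50), A-C(d=4)
numerator = 300 * 50 * 20 = 300000
denominator = 50 * 4 = 200
card(S) = 300000 / 200 = 1500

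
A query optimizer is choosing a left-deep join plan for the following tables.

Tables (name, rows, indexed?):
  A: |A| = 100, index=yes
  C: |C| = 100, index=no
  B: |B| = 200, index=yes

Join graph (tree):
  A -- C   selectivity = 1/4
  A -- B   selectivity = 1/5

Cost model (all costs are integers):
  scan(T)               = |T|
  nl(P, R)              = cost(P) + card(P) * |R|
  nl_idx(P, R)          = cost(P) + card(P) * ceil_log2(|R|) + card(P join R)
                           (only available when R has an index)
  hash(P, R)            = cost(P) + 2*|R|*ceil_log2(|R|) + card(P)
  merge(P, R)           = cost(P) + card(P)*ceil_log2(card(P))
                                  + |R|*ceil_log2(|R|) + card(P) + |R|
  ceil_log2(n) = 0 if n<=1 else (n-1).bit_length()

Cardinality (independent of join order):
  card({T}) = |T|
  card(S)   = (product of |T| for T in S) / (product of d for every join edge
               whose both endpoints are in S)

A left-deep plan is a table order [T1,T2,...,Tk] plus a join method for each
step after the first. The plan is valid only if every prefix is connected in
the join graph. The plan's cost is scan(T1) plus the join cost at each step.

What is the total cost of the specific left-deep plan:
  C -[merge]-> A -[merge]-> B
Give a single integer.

step 1: scan C: cost=100, card=100
step 2: join A via merge
    card(P join A) = 100*100/(4) = 2500
    cost = 100 + 100*7 + 100*7 + 100 + 100 = 1700
step 3: join B via merge
    card(P join B) = 2500*200/(5) = 100000
    cost = 1700 + 2500*12 + 200*8 + 2500 + 200 = 36000

36000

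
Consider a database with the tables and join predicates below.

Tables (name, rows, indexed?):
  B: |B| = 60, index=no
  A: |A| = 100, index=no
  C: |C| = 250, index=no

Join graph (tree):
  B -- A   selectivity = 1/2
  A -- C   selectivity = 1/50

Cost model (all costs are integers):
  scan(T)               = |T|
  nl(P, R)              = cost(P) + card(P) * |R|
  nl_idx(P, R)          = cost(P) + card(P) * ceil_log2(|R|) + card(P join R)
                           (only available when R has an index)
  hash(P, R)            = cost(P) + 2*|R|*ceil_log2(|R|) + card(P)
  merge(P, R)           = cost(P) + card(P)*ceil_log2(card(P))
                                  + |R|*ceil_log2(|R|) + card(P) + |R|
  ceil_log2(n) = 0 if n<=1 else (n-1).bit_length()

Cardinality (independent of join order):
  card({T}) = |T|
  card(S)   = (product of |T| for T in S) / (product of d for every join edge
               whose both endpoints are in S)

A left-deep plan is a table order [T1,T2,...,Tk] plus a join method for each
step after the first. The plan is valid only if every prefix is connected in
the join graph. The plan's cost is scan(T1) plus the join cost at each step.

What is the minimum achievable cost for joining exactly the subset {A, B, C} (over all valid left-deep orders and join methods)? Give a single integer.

3120

Selinger DP over subsets of {A,B,C}:
  {B}: scan cost=60, card=60
  {A}: scan cost=100, card=100
  {C}: scan cost=250, card=250
  {AB}: card=3000; try (B,hash)→920, (A,merge)→1280, (B,merge)→1320, (A,hash)→1520, (A,nl)→6060, (B,nl)→6100; best=920 via (B,hash)
  {AC}: card=500; try (A,hash)→1900, (C,merge)→3150, (A,merge)→3300, (C,hash)→4200, (C,nl)→25100, (A,nl)→25250; best=1900 via (A,hash)
  {ABC}: card=15000; try (B,hash)→3120, (B,merge)→7320, (C,hash)→7920, (B,nl)→31900, (C,merge)→42170, (C,nl)→750920; best=3120 via (B,hash)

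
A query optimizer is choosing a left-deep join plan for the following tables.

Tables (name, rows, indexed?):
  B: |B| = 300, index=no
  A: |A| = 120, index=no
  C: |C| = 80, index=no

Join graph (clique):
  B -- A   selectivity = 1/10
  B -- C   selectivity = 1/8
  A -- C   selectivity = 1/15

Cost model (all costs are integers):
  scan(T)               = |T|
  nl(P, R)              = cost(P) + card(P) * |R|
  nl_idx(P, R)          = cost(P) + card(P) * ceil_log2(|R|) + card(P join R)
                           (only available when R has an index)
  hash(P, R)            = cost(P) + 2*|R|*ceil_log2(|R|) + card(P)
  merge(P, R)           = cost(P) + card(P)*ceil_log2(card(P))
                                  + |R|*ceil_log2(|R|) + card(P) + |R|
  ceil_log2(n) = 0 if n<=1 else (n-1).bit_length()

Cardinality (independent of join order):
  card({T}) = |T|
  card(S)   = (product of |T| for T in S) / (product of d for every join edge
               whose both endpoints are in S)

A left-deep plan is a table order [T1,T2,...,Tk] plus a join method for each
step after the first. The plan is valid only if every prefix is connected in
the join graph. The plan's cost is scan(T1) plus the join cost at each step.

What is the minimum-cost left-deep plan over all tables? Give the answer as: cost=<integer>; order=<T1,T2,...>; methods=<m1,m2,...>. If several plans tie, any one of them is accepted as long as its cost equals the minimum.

Selinger DP (subsets sized 1..n):
  {B}: scan cost=300, card=300
  {A}: scan cost=120, card=120
  {C}: scan cost=80, card=80
  {AB}: card=3600; try (A,hash)→2280, (B,merge)→4080, (A,merge)→4260, (B,hash)→5640, (B,nl)→36120, (A,nl)→36300; best=2280 via (A,hash)
  {BC}: card=3000; try (C,hash)→1720, (B,merge)→3720, (C,merge)→3940, (B,hash)→5560, (B,nl)→24080, (C,nl)→24300; best=1720 via (C,hash)
  {AC}: card=640; try (C,hash)→1360, (A,merge)→1680, (C,merge)→1720, (A,hash)→1840, (A,nl)→9680, (C,nl)→9720; best=1360 via (C,hash)
  {ABC}: card=2400; try (A,hash)→6400, (C,hash)→7000, (B,hash)→7400, (B,merge)→11400, (A,merge)→41680, (C,merge)→49720 …(+3); best=6400 via (A,hash)

cost=6400; order=B,C,A; methods=hash,hash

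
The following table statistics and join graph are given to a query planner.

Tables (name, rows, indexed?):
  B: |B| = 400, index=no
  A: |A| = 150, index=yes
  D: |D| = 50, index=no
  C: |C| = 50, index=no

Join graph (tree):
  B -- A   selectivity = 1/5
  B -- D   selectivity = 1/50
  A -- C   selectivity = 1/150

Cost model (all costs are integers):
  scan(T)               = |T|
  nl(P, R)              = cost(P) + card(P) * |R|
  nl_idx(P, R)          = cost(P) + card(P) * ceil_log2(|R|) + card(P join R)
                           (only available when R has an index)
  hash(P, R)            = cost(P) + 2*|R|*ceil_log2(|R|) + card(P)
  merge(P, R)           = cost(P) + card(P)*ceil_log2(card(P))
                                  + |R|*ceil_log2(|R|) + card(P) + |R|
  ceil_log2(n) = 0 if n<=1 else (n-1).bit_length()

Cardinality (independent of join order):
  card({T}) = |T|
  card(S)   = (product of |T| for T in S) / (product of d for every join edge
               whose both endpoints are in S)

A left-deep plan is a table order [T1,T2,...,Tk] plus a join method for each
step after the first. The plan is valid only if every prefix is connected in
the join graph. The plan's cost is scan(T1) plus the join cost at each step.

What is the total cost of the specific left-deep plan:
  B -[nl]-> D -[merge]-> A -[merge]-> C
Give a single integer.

206100

step 1: scan B: cost=400, card=400
step 2: join D via nl
    card(P join D) = 400*50/(50) = 400
    cost = 400 + 400*50 = 20400
step 3: join A via merge
    card(P join A) = 400*150/(5) = 12000
    cost = 20400 + 400*9 + 150*8 + 400 + 150 = 25750
step 4: join C via merge
    card(P join C) = 12000*50/(150) = 4000
    cost = 25750 + 12000*14 + 50*6 + 12000 + 50 = 206100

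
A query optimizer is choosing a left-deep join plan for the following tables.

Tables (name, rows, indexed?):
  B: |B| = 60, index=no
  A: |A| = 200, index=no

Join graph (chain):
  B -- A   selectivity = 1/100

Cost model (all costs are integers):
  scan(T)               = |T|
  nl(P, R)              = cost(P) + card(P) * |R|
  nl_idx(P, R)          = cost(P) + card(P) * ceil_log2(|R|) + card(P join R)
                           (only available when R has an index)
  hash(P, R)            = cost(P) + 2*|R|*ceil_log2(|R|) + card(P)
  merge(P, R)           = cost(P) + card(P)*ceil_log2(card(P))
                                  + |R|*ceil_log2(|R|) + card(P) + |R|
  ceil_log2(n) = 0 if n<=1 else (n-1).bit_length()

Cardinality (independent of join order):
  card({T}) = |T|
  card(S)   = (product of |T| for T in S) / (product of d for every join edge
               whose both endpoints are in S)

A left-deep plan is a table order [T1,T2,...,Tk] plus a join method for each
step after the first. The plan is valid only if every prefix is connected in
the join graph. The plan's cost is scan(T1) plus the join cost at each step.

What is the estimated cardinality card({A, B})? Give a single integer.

Tables in S: A(200), B(60)
Edges inside S: B-A(d=100)
numerator = 200 * 60 = 12000
denominator = 100 = 100
card(S) = 12000 / 100 = 120

120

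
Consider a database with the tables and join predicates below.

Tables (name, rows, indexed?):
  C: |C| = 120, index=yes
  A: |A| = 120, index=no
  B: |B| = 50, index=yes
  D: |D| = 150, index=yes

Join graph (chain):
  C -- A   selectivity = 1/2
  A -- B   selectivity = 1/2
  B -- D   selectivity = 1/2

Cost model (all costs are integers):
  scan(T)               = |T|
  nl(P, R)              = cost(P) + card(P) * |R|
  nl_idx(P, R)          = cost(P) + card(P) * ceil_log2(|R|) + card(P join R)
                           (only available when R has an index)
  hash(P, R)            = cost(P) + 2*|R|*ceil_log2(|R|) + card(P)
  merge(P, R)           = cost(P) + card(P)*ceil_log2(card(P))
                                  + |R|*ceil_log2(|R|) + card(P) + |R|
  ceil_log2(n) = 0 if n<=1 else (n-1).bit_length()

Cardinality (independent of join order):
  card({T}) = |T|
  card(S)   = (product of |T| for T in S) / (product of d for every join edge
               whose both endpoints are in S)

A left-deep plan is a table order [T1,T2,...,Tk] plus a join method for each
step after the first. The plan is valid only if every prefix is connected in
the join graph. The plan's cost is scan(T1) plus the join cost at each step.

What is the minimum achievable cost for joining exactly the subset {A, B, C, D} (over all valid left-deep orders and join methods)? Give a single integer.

187920

Selinger DP over subsets of {A,B,C,D}:
  {C}: scan cost=120, card=120
  {A}: scan cost=120, card=120
  {B}: scan cost=50, card=50
  {D}: scan cost=150, card=150
  {AC}: card=7200; try (C,hash)→1920, (A,hash)→1920, (C,merge)→2040, (A,merge)→2040, (C,nl_idx)→8160, (C,nl)→14520 …(+1); best=1920 via (C,hash)
  {AB}: card=3000; try (B,hash)→840, (A,merge)→1360, (B,merge)→1430, (A,hash)→1780, (B,nl_idx)→3840, (A,nl)→6050 …(+1); best=840 via (B,hash)
  {BD}: card=3750; try (B,hash)→900, (D,merge)→1750, (B,merge)→1850, (D,hash)→2500, (D,nl_idx)→4200, (B,nl_idx)→4800 …(+2); best=900 via (B,hash)
  {ABC}: card=180000; try (C,hash)→5520, (B,hash)→9720, (C,merge)→40800, (B,merge)→103070, (C,nl_idx)→201840, (B,nl_idx)→225120 …(+2); best=5520 via (C,hash)
  {ABD}: card=225000; try (D,hash)→6240, (A,hash)→6330, (D,merge)→41190, (A,merge)→50610, (D,nl_idx)→249840, (D,nl)→450840 …(+1); best=6240 via (D,hash)
  {ABCD}: card=13500000; try (D,hash)→187920, (C,hash)→232920, (D,merge)→3426870, (C,merge)→4282200, (D,nl_idx)→14945520, (C,nl_idx)→15081240 …(+2); best=187920 via (D,hash)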